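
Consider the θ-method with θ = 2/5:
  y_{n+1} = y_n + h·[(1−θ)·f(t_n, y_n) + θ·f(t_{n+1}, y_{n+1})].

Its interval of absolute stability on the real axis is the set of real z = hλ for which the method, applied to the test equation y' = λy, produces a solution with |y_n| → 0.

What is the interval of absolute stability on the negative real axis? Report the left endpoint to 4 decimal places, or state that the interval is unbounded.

Test eqn y'=λy, z=hλ:
  y_{n+1} = y_n + z·[3/5·y_n + 2/5·y_{n+1}] ⇒ (1 − 2/5z)y_{n+1} = (1 + 3/5z)y_n
  Hence R(z) = (1 + 3/5z)/(1 − 2/5z).

Need |R(x)|<1, x<0.
x=-1.33: |R|=0.1319
R=−1: 1+3/5x = −1+2/5x ⇒ -1/5x=2 ⇒ x=2/(-1/5)=-10.0000
Confirm numerically:
  x=-9.509: |R|=0.97956 <1
  x=-8.273: |R|=0.91985 <1
  x=-6.521: |R|=0.80717 <1
  x=-5.694: |R|=0.73725 <1
  x=-10.577: |R|=1.02206 >1
  x=-10.570: |R|=1.02181 >1
  x=-10.343: |R|=1.01335 >1
Stable set (-10.0000, 0).

z∈(-10.0000,0).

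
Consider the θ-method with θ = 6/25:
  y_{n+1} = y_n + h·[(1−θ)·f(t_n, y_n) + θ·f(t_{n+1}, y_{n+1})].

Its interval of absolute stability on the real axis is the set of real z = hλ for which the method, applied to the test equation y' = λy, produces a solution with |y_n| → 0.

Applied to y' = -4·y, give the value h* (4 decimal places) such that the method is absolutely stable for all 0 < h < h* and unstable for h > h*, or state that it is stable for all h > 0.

(-3.8462,0); λ=-4 ⇒ h* = (50/13)/4 = 0.9615.

On y'=λy, z=hλ:
  y_{n+1} = y_n + z·[19/25·y_n + 6/25·y_{n+1}] ⇒ (1 − 6/25z)y_{n+1} = (1 + 19/25z)y_n
  ⇒ R(z) = (1 + 19/25z)/(1 − 6/25z).

Solve |R(x)|<1 on ℝ⁻.
x=-1.7: |R|=0.2074
R=−1: 1+19/25x = −1+6/25x ⇒ -13/25x=2 ⇒ x=2/(-13/25)=-3.8462
Confirm numerically:
  x=-2.543: |R|=0.57919 <1
  x=-2.070: |R|=0.38295 <1
  x=-1.849: |R|=0.28068 <1
  x=-1.550: |R|=0.12974 <1
  x=-4.339: |R|=1.12554 >1
  x=-4.184: |R|=1.08766 >1
So |R|<1 on (-3.8462, 0).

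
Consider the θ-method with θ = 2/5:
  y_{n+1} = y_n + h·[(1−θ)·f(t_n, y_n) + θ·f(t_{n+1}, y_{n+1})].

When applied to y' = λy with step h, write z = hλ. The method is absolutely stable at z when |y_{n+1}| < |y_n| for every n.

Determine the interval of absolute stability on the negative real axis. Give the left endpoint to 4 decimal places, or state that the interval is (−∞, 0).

(-10.0000, 0).

With y'=λy (z=hλ):
  y_{n+1} = y_n + z·[3/5·y_n + 2/5·y_{n+1}] ⇒ (1 − 2/5z)y_{n+1} = (1 + 3/5z)y_n
  so R(z) = (1 + 3/5z)/(1 − 2/5z).

Solve |R(x)|<1 on ℝ⁻.
x=-1.78: |R|=0.0397
R=−1: 1+3/5x = −1+2/5x ⇒ -1/5x=2 ⇒ x=2/(-1/5)=-10.0000
Confirm numerically:
  x=-8.617: |R|=0.93780 <1
  x=-8.161: |R|=0.91375 <1
  x=-7.599: |R|=0.88113 <1
  x=-10.152: |R|=1.00601 >1
  x=-10.106: |R|=1.00420 >1
  x=-10.064: |R|=1.00255 >1
Stable set (-10.0000, 0).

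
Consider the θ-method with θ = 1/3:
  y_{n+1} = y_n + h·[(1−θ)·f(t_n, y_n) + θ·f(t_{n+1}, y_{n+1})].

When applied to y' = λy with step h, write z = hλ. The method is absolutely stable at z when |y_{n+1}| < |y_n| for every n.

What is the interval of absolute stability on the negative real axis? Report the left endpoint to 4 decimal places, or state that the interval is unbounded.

z∈(-6.0000,0).

Set f=λy, z=hλ:
  y_{n+1} = y_n + z·[2/3·y_n + 1/3·y_{n+1}] ⇒ (1 − 1/3z)y_{n+1} = (1 + 2/3z)y_n
  so R(z) = (1 + 2/3z)/(1 − 1/3z).

Find x<0 with |R(x)|<1.
x=-1.56: |R|=0.0263
R=−1: 1+2/3x = −1+1/3x ⇒ -1/3x=2 ⇒ x=2/(-1/3)=-6.0000
Confirm numerically:
  x=-4.103: |R|=0.73293 <1
  x=-3.721: |R|=0.66091 <1
  x=-2.930: |R|=0.48229 <1
  x=-6.283: |R|=1.03049 >1
  x=-6.036: |R|=1.00398 >1
Stable set (-6.0000, 0).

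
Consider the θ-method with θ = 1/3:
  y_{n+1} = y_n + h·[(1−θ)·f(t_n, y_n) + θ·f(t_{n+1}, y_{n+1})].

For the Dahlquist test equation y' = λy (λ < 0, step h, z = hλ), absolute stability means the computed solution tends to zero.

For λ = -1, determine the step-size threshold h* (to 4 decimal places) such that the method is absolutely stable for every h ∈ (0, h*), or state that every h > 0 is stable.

Set f=λy, z=hλ:
  y_{n+1} = y_n + z·[2/3·y_n + 1/3·y_{n+1}] ⇒ (1 − 1/3z)y_{n+1} = (1 + 2/3z)y_n
  ⇒ R(z) = (1 + 2/3z)/(1 − 1/3z).

Need |R(x)|<1, x<0.
x=-1.41: |R|=0.0408
R=−1: 1+2/3x = −1+1/3x ⇒ -1/3x=2 ⇒ x=2/(-1/3)=-6.0000
Confirm numerically:
  x=-5.111: |R|=0.89040 <1
  x=-5.033: |R|=0.87962 <1
  x=-3.699: |R|=0.65652 <1
  x=-3.342: |R|=0.58089 <1
  x=-6.561: |R|=1.05868 >1
  x=-6.053: |R|=1.00585 >1
So |R|<1 on (-6.0000, 0).

(-6.0000,0); λ=-1 ⇒ h* = (6)/1 = 6.0000.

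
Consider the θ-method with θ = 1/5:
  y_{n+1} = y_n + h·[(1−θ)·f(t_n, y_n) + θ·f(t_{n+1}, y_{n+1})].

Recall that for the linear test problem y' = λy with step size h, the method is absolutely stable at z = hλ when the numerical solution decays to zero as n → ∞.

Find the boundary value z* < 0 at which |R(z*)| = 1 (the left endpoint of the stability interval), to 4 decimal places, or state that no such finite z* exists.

left endpoint -3.3333.

With y'=λy (z=hλ):
  y_{n+1} = y_n + z·[4/5·y_n + 1/5·y_{n+1}] ⇒ (1 − 1/5z)y_{n+1} = (1 + 4/5z)y_n
  Hence R(z) = (1 + 4/5z)/(1 − 1/5z).

Boundary: |R(x)|=1, x<0.
x=-0.33: |R|=0.6904
R=−1: 1+4/5x = −1+1/5x ⇒ -3/5x=2 ⇒ x=2/(-3/5)=-3.3333
Confirm numerically:
  x=-3.223: |R|=0.95975 <1
  x=-2.291: |R|=0.57112 <1
  x=-2.190: |R|=0.52295 <1
  x=-3.880: |R|=1.18468 >1
  x=-3.433: |R|=1.03546 >1
Stable set (-3.3333, 0).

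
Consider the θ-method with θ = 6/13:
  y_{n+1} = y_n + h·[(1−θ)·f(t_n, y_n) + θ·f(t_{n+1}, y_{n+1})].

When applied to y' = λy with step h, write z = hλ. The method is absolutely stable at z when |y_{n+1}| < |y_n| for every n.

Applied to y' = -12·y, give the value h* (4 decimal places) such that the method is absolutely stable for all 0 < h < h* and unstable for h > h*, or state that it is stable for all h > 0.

(-26.0000,0); λ=-12 ⇒ h* = (26)/12 = 2.1667.

Test eqn y'=λy, z=hλ:
  y_{n+1} = y_n + z·[7/13·y_n + 6/13·y_{n+1}] ⇒ (1 − 6/13z)y_{n+1} = (1 + 7/13z)y_n
  ⇒ R(z) = (1 + 7/13z)/(1 − 6/13z).

Solve |R(x)|<1 on ℝ⁻.
x=-1.32: |R|=0.1797
R=−1: 1+7/13x = −1+6/13x ⇒ -1/13x=2 ⇒ x=2/(-1/13)=-26.0000
Confirm numerically:
  x=-22.560: |R|=0.97681 <1
  x=-19.245: |R|=0.94742 <1
  x=-17.791: |R|=0.93145 <1
  x=-10.477: |R|=0.79538 <1
  x=-26.235: |R|=1.00138 >1
  x=-26.217: |R|=1.00127 >1
Stable set (-26.0000, 0).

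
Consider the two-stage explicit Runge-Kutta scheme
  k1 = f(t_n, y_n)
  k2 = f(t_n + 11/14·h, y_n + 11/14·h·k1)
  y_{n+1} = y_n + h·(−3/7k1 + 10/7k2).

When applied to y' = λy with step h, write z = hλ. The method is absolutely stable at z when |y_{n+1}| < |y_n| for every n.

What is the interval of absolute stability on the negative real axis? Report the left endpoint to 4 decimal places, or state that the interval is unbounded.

Test eqn y'=λy, z=hλ:
  k1=λy_n ⇒ h·k1=z·y_n;  k2=λ(1+11/14z)y_n ⇒ h·k2=z(1+11/14z)y_n
  y_{n+1}/y_n = 1 − 3/7z + 10/7z(1+11/14z) = 1 + z + 55/49z²
  Hence R(z) = 1 + z + 55/49z².

Need |R(x)|<1, x<0.
x=-1.41: |R|=1.8215
R=1: x+55/49x²=0 ⇒ x=−49/55=-0.8909; min R=1−1/(4·55/49)=0.7773>−1
Confirm numerically:
  x=-0.633: |R|=0.81675 <1
  x=-0.616: |R|=0.80992 <1
  x=-0.527: |R|=0.78474 <1
  x=-0.466: |R|=0.77775 <1
  x=-1.425: |R|=1.85427 >1
  x=-1.350: |R|=1.69566 >1
  x=-1.056: |R|=1.19568 >1
Interval (-0.8909, 0).

z∈(-0.8909,0).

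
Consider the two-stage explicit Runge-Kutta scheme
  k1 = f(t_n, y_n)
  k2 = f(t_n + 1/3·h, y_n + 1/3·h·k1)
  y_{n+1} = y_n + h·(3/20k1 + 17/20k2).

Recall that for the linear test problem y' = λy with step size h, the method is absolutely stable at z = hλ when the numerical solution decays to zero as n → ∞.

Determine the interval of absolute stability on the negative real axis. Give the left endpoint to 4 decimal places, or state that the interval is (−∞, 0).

Test eqn y'=λy, z=hλ:
  k1=λy_n ⇒ h·k1=z·y_n;  k2=λ(1+1/3z)y_n ⇒ h·k2=z(1+1/3z)y_n
  y_{n+1}/y_n = 1 + 3/20z + 17/20z(1+1/3z) = 1 + z + 17/60z²
  so R(z) = 1 + z + 17/60z².

Find x<0 with |R(x)|<1.
x=-0.98: |R|=0.2921
R=1: x+17/60x²=0 ⇒ x=−60/17=-3.5294; min R=1−1/(4·17/60)=0.1176>−1
Confirm numerically:
  x=-2.720: |R|=0.37621 <1
  x=-1.775: |R|=0.11768 <1
  x=-1.557: |R|=0.12987 <1
  x=-4.032: |R|=1.57416 >1
  x=-3.647: |R|=1.12151 >1
  x=-3.615: |R|=1.08766 >1
Interval (-3.5294, 0).

(-3.5294, 0).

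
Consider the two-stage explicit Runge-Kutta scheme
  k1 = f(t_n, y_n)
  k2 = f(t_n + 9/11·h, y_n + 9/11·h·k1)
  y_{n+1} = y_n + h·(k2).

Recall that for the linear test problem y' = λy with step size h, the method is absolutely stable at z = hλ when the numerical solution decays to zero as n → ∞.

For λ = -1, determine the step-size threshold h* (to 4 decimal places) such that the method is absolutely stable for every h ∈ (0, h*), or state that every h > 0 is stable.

On y'=λy, z=hλ:
  k1=λy_n ⇒ h·k1=z·y_n;  k2=λ(1+9/11z)y_n ⇒ h·k2=z(1+9/11z)y_n
  y_{n+1}/y_n = 1 + z(1+9/11z) = 1 + z + 9/11z²
  Hence R(z) = 1 + z + 9/11z².

Boundary: |R(x)|=1, x<0.
x=-0.43: |R|=0.7213
R=1: x+9/11x²=0 ⇒ x=−11/9=-1.2222; min R=1−1/(4·9/11)=0.6944>−1
Confirm numerically:
  x=-0.817: |R|=0.72913 <1
  x=-0.792: |R|=0.72122 <1
  x=-0.704: |R|=0.70150 <1
  x=-0.611: |R|=0.69444 <1
  x=-1.788: |R|=1.82768 >1
  x=-1.542: |R|=1.40344 >1
Interval (-1.2222, 0).

(-1.2222,0); λ=-1 ⇒ h* = (11/9)/1 = 1.2222.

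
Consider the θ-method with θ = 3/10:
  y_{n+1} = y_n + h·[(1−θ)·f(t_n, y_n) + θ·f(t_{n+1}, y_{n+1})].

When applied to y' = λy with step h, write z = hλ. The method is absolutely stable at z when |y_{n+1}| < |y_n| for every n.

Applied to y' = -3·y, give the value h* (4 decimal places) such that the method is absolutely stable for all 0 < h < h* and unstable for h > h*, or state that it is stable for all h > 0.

(-5.0000,0); λ=-3 ⇒ h* = (5)/3 = 1.6667.

Set f=λy, z=hλ:
  y_{n+1} = y_n + z·[7/10·y_n + 3/10·y_{n+1}] ⇒ (1 − 3/10z)y_{n+1} = (1 + 7/10z)y_n
  Hence R(z) = (1 + 7/10z)/(1 − 3/10z).

Boundary: |R(x)|=1, x<0.
x=-1.51: |R|=0.0392
R=−1: 1+7/10x = −1+3/10x ⇒ -2/5x=2 ⇒ x=2/(-2/5)=-5.0000
Confirm numerically:
  x=-3.927: |R|=0.80295 <1
  x=-2.876: |R|=0.54391 <1
  x=-2.708: |R|=0.49415 <1
  x=-5.517: |R|=1.07789 >1
  x=-5.270: |R|=1.04184 >1
  x=-5.157: |R|=1.02466 >1
Interval (-5.0000, 0).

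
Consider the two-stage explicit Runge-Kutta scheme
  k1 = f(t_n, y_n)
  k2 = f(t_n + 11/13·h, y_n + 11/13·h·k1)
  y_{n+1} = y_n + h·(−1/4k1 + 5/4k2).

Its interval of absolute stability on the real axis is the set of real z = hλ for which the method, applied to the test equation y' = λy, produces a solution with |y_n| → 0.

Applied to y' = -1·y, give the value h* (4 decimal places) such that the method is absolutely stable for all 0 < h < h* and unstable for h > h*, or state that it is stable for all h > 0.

(-0.9455,0); λ=-1 ⇒ h* = (52/55)/1 = 0.9455.

Test eqn y'=λy, z=hλ:
  k1=λy_n ⇒ h·k1=z·y_n;  k2=λ(1+11/13z)y_n ⇒ h·k2=z(1+11/13z)y_n
  y_{n+1}/y_n = 1 − 1/4z + 5/4z(1+11/13z) = 1 + z + 55/52z²
  R(z) = 1 + z + 55/52z².

Need |R(x)|<1, x<0.
x=-0.69: |R|=0.8136
R=1: x+55/52x²=0 ⇒ x=−52/55=-0.9455; min R=1−1/(4·55/52)=0.7636>−1
Confirm numerically:
  x=-0.893: |R|=0.95046 <1
  x=-0.652: |R|=0.79763 <1
  x=-0.608: |R|=0.78299 <1
  x=-0.549: |R|=0.76979 <1
  x=-1.380: |R|=1.63427 >1
  x=-1.154: |R|=1.25455 >1
  x=-0.980: |R|=1.03581 >1
Interval (-0.9455, 0).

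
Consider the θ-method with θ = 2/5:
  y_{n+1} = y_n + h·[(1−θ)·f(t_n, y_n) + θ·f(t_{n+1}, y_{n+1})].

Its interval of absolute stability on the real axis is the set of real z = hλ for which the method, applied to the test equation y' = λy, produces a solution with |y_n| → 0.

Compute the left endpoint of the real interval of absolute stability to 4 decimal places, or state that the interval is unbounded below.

On y'=λy, z=hλ:
  y_{n+1} = y_n + z·[3/5·y_n + 2/5·y_{n+1}] ⇒ (1 − 2/5z)y_{n+1} = (1 + 3/5z)y_n
  R(z) = (1 + 3/5z)/(1 − 2/5z).

Boundary: |R(x)|=1, x<0.
x=-0.88: |R|=0.3491
R=−1: 1+3/5x = −1+2/5x ⇒ -1/5x=2 ⇒ x=2/(-1/5)=-10.0000
Confirm numerically:
  x=-8.440: |R|=0.92870 <1
  x=-5.629: |R|=0.73115 <1
  x=-4.184: |R|=0.56493 <1
  x=-10.311: |R|=1.01214 >1
  x=-10.239: |R|=1.00938 >1
  x=-10.154: |R|=1.00609 >1
So |R|<1 on (-10.0000, 0).

left endpoint -10.0000.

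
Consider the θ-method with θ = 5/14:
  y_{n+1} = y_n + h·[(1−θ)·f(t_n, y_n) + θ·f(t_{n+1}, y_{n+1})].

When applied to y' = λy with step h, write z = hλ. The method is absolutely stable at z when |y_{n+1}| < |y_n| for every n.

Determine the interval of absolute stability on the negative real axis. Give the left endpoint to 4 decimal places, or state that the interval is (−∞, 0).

Set f=λy, z=hλ:
  y_{n+1} = y_n + z·[9/14·y_n + 5/14·y_{n+1}] ⇒ (1 − 5/14z)y_{n+1} = (1 + 9/14z)y_n
  so R(z) = (1 + 9/14z)/(1 − 5/14z).

Find x<0 with |R(x)|<1.
x=-1.23: |R|=0.1454
R=−1: 1+9/14x = −1+5/14x ⇒ -2/7x=2 ⇒ x=2/(-2/7)=-7.0000
Confirm numerically:
  x=-4.443: |R|=0.71758 <1
  x=-3.776: |R|=0.60779 <1
  x=-3.659: |R|=0.58619 <1
  x=-3.040: |R|=0.45753 <1
  x=-7.509: |R|=1.03950 >1
  x=-7.085: |R|=1.00688 >1
Stable set (-7.0000, 0).

(-7.0000, 0).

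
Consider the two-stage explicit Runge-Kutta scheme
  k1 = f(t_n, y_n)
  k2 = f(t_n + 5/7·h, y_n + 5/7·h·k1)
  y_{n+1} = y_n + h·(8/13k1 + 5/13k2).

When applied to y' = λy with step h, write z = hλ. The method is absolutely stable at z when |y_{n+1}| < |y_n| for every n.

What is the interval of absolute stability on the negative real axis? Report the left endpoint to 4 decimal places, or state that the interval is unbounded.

(-3.6400, 0).

On y'=λy, z=hλ:
  k1=λy_n ⇒ h·k1=z·y_n;  k2=λ(1+5/7z)y_n ⇒ h·k2=z(1+5/7z)y_n
  y_{n+1}/y_n = 1 + 8/13z + 5/13z(1+5/7z) = 1 + z + 25/91z²
  R(z) = 1 + z + 25/91z².

Find x<0 with |R(x)|<1.
x=-1.35: |R|=0.1507
R=1: x+25/91x²=0 ⇒ x=−91/25=-3.6400; min R=1−1/(4·25/91)=0.0900>−1
Confirm numerically:
  x=-3.271: |R|=0.66841 <1
  x=-1.923: |R|=0.09291 <1
  x=-1.735: |R|=0.09198 <1
  x=-4.095: |R|=1.51187 >1
  x=-3.991: |R|=1.38485 >1
  x=-3.865: |R|=1.23891 >1
Stable set (-3.6400, 0).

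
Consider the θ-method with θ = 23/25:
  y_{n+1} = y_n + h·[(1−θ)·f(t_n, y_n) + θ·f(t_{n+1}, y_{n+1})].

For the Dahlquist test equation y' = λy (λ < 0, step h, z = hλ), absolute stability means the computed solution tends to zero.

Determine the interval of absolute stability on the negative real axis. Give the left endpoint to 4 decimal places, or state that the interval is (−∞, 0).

unbounded; (−∞, 0).

Set f=λy, z=hλ:
  y_{n+1} = y_n + z·[2/25·y_n + 23/25·y_{n+1}] ⇒ (1 − 23/25z)y_{n+1} = (1 + 2/25z)y_n
  so R(z) = (1 + 2/25z)/(1 − 23/25z).

Solve |R(x)|<1 on ℝ⁻.
x=-1.42: |R|=0.3843
x=-2: |R|=0.2958
x=-10: |R|=0.0196
x=-100: |R|=0.0753
θ=23/25≥1/2 ⇒ |1+2/25x|<|1−23/25x| ∀x<0 ⇒ interval (−∞,0).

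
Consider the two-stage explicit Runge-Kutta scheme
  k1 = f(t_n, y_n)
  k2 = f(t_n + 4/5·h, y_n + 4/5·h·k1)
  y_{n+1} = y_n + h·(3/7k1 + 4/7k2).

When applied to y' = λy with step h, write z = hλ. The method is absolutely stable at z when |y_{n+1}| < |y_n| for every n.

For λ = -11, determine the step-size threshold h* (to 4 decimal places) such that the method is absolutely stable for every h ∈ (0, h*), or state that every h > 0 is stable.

(-2.1875,0); λ=-11 ⇒ h* = (35/16)/11 = 0.1989.

Test eqn y'=λy, z=hλ:
  k1=λy_n ⇒ h·k1=z·y_n;  k2=λ(1+4/5z)y_n ⇒ h·k2=z(1+4/5z)y_n
  y_{n+1}/y_n = 1 + 3/7z + 4/7z(1+4/5z) = 1 + z + 16/35z²
  Hence R(z) = 1 + z + 16/35z².

Solve |R(x)|<1 on ℝ⁻.
x=-1.21: |R|=0.4593
R=1: x+16/35x²=0 ⇒ x=−35/16=-2.1875; min R=1−1/(4·16/35)=0.4531>−1
Confirm numerically:
  x=-1.590: |R|=0.56570 <1
  x=-1.224: |R|=0.46088 <1
  x=-1.012: |R|=0.45618 <1
  x=-0.921: |R|=0.46677 <1
  x=-2.447: |R|=1.29028 >1
  x=-2.274: |R|=1.08992 >1
  x=-2.221: |R|=1.03401 >1
Stable set (-2.1875, 0).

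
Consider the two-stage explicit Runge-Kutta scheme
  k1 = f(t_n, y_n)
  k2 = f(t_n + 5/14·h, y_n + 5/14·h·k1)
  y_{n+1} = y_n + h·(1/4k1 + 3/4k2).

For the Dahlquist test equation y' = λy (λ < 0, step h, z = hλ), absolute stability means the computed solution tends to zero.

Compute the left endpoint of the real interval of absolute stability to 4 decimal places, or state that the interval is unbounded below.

With y'=λy (z=hλ):
  k1=λy_n ⇒ h·k1=z·y_n;  k2=λ(1+5/14z)y_n ⇒ h·k2=z(1+5/14z)y_n
  y_{n+1}/y_n = 1 + 1/4z + 3/4z(1+5/14z) = 1 + z + 15/56z²
  Hence R(z) = 1 + z + 15/56z².

Solve |R(x)|<1 on ℝ⁻.
x=-0.8: |R|=0.3714
R=1: x+15/56x²=0 ⇒ x=−56/15=-3.7333; min R=1−1/(4·15/56)=0.0667>−1
Confirm numerically:
  x=-3.258: |R|=0.58519 <1
  x=-2.775: |R|=0.28767 <1
  x=-2.505: |R|=0.17581 <1
  x=-1.875: |R|=0.06669 <1
  x=-4.327: |R|=1.68807 >1
  x=-4.074: |R|=1.37175 >1
So |R|<1 on (-3.7333, 0).

z* = -3.7333.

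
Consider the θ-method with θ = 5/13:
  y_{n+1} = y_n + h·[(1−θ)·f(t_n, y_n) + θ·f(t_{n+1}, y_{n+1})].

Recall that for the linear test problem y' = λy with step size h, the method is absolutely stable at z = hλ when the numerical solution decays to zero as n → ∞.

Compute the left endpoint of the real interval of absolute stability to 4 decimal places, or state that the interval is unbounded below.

Test eqn y'=λy, z=hλ:
  y_{n+1} = y_n + z·[8/13·y_n + 5/13·y_{n+1}] ⇒ (1 − 5/13z)y_{n+1} = (1 + 8/13z)y_n
  so R(z) = (1 + 8/13z)/(1 − 5/13z).

Solve |R(x)|<1 on ℝ⁻.
x=-1.8: |R|=0.0636
R=−1: 1+8/13x = −1+5/13x ⇒ -3/13x=2 ⇒ x=2/(-3/13)=-8.6667
Confirm numerically:
  x=-8.594: |R|=0.99611 <1
  x=-5.414: |R|=0.75648 <1
  x=-5.312: |R|=0.74560 <1
  x=-4.880: |R|=0.69626 <1
  x=-9.037: |R|=1.01909 >1
  x=-8.947: |R|=1.01457 >1
Interval (-8.6667, 0).

z* = -8.6667.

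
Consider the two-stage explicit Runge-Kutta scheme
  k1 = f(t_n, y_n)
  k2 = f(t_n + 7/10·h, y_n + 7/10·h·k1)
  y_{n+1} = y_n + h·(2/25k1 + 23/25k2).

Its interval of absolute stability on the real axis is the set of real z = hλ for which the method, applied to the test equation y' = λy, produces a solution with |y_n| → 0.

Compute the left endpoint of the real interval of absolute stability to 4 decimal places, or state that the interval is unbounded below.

Test eqn y'=λy, z=hλ:
  k1=λy_n ⇒ h·k1=z·y_n;  k2=λ(1+7/10z)y_n ⇒ h·k2=z(1+7/10z)y_n
  y_{n+1}/y_n = 1 + 2/25z + 23/25z(1+7/10z) = 1 + z + 161/250z²
  Hence R(z) = 1 + z + 161/250z².

Need |R(x)|<1, x<0.
x=-0.57: |R|=0.6392
R=1: x+161/250x²=0 ⇒ x=−250/161=-1.5528; min R=1−1/(4·161/250)=0.6118>−1
Confirm numerically:
  x=-1.014: |R|=0.64816 <1
  x=-0.789: |R|=0.61190 <1
  x=-0.788: |R|=0.61189 <1
  x=-1.982: |R|=1.54784 >1
  x=-1.668: |R|=1.12375 >1
Interval (-1.5528, 0).

left endpoint -1.5528.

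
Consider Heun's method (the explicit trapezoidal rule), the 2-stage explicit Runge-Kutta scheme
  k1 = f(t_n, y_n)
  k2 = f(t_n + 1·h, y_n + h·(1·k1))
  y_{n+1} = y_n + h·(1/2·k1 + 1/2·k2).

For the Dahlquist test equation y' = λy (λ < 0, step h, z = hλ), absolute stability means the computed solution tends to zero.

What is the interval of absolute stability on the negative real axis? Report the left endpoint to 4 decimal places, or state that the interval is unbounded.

z∈(-2.0000,0).

With y'=λy (z=hλ):
  order 2, 2-stage ⇒ R(z)=1+z+z^2/2
  (e.g. R(-1.45)=0.60125, |R|=0.60125)

Need |R(x)|<1, x<0.
x=-1.45: |R|=0.6013
|R(-1.3)|=0.5450 |R(-1.19)|=0.5181 |R(-0.95)|=0.5012
Bisect:
  x_lo=-2.7874 |R|=2.0974  x_hi=-0.0598 |R|=0.9420
  mid=-1.42359 |R|=0.58971 →hi
  mid=-2.10550 |R|=1.11106 →lo
  mid=-1.76454 |R|=0.79226 →hi
  mid=-1.93502 |R|=0.93713 →hi
  mid=-2.02026 |R|=1.02046 →lo
  mid=-1.97764 |R|=0.97789 →hi
  mid=-1.99895 |R|=0.99895 →hi
  mid=-2.00960 |R|=1.00965 →lo
  mid=-2.00428 |R|=1.00428 →lo
  mid=-2.00161 |R|=1.00161 →lo
  ...
  [-2.00011,-1.99995] ⇒ x*=-2.0000
Interval (-2.0000, 0).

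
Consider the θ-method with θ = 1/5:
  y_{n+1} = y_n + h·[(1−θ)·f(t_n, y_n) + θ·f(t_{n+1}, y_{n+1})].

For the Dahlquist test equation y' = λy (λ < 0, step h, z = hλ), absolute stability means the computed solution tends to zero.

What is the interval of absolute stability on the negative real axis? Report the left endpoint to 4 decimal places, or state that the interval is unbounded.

On y'=λy, z=hλ:
  y_{n+1} = y_n + z·[4/5·y_n + 1/5·y_{n+1}] ⇒ (1 − 1/5z)y_{n+1} = (1 + 4/5z)y_n
  so R(z) = (1 + 4/5z)/(1 − 1/5z).

Need |R(x)|<1, x<0.
x=-1.11: |R|=0.0917
R=−1: 1+4/5x = −1+1/5x ⇒ -3/5x=2 ⇒ x=2/(-3/5)=-3.3333
Confirm numerically:
  x=-2.699: |R|=0.75283 <1
  x=-2.170: |R|=0.51325 <1
  x=-1.929: |R|=0.39198 <1
  x=-1.665: |R|=0.24906 <1
  x=-3.929: |R|=1.20013 >1
  x=-3.764: |R|=1.14742 >1
  x=-3.575: |R|=1.08455 >1
Interval (-3.3333, 0).

(-3.3333, 0).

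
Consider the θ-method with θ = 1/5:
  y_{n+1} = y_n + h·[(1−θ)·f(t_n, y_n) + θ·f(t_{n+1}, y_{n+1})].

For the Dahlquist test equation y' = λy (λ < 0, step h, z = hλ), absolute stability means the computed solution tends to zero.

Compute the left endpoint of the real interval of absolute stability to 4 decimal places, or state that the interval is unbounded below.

Set f=λy, z=hλ:
  y_{n+1} = y_n + z·[4/5·y_n + 1/5·y_{n+1}] ⇒ (1 − 1/5z)y_{n+1} = (1 + 4/5z)y_n
  ⇒ R(z) = (1 + 4/5z)/(1 − 1/5z).

Need |R(x)|<1, x<0.
x=-1.05: |R|=0.1322
R=−1: 1+4/5x = −1+1/5x ⇒ -3/5x=2 ⇒ x=2/(-3/5)=-3.3333
Confirm numerically:
  x=-2.744: |R|=0.77169 <1
  x=-2.637: |R|=0.72646 <1
  x=-2.375: |R|=0.61017 <1
  x=-3.832: |R|=1.16938 >1
  x=-3.616: |R|=1.09842 >1
  x=-3.543: |R|=1.07363 >1
Stable set (-3.3333, 0).

z* = -3.3333.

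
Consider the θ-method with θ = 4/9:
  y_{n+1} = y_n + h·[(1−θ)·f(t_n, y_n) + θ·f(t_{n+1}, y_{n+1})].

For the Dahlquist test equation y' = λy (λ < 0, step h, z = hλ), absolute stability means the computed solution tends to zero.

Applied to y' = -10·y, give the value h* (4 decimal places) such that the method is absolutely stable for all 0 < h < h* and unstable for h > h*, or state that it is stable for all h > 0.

With y'=λy (z=hλ):
  y_{n+1} = y_n + z·[5/9·y_n + 4/9·y_{n+1}] ⇒ (1 − 4/9z)y_{n+1} = (1 + 5/9z)y_n
  so R(z) = (1 + 5/9z)/(1 − 4/9z).

Need |R(x)|<1, x<0.
x=-0.9: |R|=0.3571
R=−1: 1+5/9x = −1+4/9x ⇒ -1/9x=2 ⇒ x=2/(-1/9)=-18.0000
Confirm numerically:
  x=-17.612: |R|=0.99512 <1
  x=-15.566: |R|=0.96585 <1
  x=-10.831: |R|=0.86299 <1
  x=-18.338: |R|=1.00410 >1
  x=-18.207: |R|=1.00253 >1
Stable set (-18.0000, 0).

(-18.0000,0); λ=-10 ⇒ h* = (18)/10 = 1.8000.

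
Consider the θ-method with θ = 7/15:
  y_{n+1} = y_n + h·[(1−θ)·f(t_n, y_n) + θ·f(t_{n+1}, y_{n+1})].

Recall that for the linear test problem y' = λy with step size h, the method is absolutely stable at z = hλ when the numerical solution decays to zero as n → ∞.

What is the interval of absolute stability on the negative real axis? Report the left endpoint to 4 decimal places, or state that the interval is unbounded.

(-30.0000, 0).

On y'=λy, z=hλ:
  y_{n+1} = y_n + z·[8/15·y_n + 7/15·y_{n+1}] ⇒ (1 − 7/15z)y_{n+1} = (1 + 8/15z)y_n
  ⇒ R(z) = (1 + 8/15z)/(1 − 7/15z).

Find x<0 with |R(x)|<1.
x=-1.34: |R|=0.1756
R=−1: 1+8/15x = −1+7/15x ⇒ -1/15x=2 ⇒ x=2/(-1/15)=-30.0000
Confirm numerically:
  x=-29.583: |R|=0.99812 <1
  x=-29.575: |R|=0.99809 <1
  x=-27.615: |R|=0.98855 <1
  x=-23.428: |R|=0.96328 <1
  x=-30.352: |R|=1.00155 >1
  x=-30.336: |R|=1.00148 >1
  x=-30.133: |R|=1.00059 >1
Interval (-30.0000, 0).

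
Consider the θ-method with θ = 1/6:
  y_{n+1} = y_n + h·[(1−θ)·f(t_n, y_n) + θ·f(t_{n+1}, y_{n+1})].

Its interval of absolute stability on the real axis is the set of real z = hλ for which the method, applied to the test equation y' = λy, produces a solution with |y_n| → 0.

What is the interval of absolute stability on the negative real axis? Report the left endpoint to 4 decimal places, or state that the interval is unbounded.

z∈(-3.0000,0).

Set f=λy, z=hλ:
  y_{n+1} = y_n + z·[5/6·y_n + 1/6·y_{n+1}] ⇒ (1 − 1/6z)y_{n+1} = (1 + 5/6z)y_n
  so R(z) = (1 + 5/6z)/(1 − 1/6z).

Need |R(x)|<1, x<0.
x=-1.3: |R|=0.0685
R=−1: 1+5/6x = −1+1/6x ⇒ -2/3x=2 ⇒ x=2/(-2/3)=-3.0000
Confirm numerically:
  x=-2.885: |R|=0.94823 <1
  x=-2.157: |R|=0.58661 <1
  x=-2.118: |R|=0.56541 <1
  x=-1.341: |R|=0.09604 <1
  x=-3.223: |R|=1.09671 >1
  x=-3.178: |R|=1.07758 >1
  x=-3.146: |R|=1.06385 >1
Interval (-3.0000, 0).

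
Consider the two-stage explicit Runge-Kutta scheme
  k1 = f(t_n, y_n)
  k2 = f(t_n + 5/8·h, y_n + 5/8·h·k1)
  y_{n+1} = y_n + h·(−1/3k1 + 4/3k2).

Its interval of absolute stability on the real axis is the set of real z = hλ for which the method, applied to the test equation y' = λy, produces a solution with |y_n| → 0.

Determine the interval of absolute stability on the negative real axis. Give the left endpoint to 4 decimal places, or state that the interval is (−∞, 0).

z∈(-1.2000,0).

Set f=λy, z=hλ:
  k1=λy_n ⇒ h·k1=z·y_n;  k2=λ(1+5/8z)y_n ⇒ h·k2=z(1+5/8z)y_n
  y_{n+1}/y_n = 1 − 1/3z + 4/3z(1+5/8z) = 1 + z + 5/6z²
  R(z) = 1 + z + 5/6z².

Boundary: |R(x)|=1, x<0.
x=-1.71: |R|=1.7268
R=1: x+5/6x²=0 ⇒ x=−6/5=-1.2000; min R=1−1/(4·5/6)=0.7000>−1
Confirm numerically:
  x=-0.991: |R|=0.82740 <1
  x=-0.842: |R|=0.74880 <1
  x=-0.527: |R|=0.70444 <1
  x=-1.643: |R|=1.60654 >1
  x=-1.492: |R|=1.36305 >1
  x=-1.256: |R|=1.05861 >1
Interval (-1.2000, 0).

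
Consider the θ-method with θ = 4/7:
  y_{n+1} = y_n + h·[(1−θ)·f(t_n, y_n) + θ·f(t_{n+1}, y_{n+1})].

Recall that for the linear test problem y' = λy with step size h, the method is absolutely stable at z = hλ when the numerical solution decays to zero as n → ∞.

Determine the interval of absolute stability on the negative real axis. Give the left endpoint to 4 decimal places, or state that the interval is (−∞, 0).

unbounded; (−∞, 0).

On y'=λy, z=hλ:
  y_{n+1} = y_n + z·[3/7·y_n + 4/7·y_{n+1}] ⇒ (1 − 4/7z)y_{n+1} = (1 + 3/7z)y_n
  Hence R(z) = (1 + 3/7z)/(1 − 4/7z).

Find x<0 with |R(x)|<1.
x=-0.93: |R|=0.3927
x=-2: |R|=0.0667
x=-10: |R|=0.4894
x=-100: |R|=0.7199
θ=4/7≥1/2 ⇒ |1+3/7x|<|1−4/7x| ∀x<0 ⇒ stable on all of ℝ⁻.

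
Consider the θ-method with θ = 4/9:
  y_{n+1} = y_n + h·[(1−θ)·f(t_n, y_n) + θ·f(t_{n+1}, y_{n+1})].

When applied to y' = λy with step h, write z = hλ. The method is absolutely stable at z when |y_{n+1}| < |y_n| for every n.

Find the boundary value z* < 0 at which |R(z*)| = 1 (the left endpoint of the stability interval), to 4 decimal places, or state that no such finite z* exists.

z* = -18.0000.

On y'=λy, z=hλ:
  y_{n+1} = y_n + z·[5/9·y_n + 4/9·y_{n+1}] ⇒ (1 − 4/9z)y_{n+1} = (1 + 5/9z)y_n
  ⇒ R(z) = (1 + 5/9z)/(1 − 4/9z).

Need |R(x)|<1, x<0.
x=-0.54: |R|=0.5645
R=−1: 1+5/9x = −1+4/9x ⇒ -1/9x=2 ⇒ x=2/(-1/9)=-18.0000
Confirm numerically:
  x=-17.369: |R|=0.99196 <1
  x=-15.555: |R|=0.96567 <1
  x=-10.825: |R|=0.86281 <1
  x=-8.637: |R|=0.78500 <1
  x=-18.533: |R|=1.00641 >1
  x=-18.250: |R|=1.00305 >1
  x=-18.113: |R|=1.00139 >1
Interval (-18.0000, 0).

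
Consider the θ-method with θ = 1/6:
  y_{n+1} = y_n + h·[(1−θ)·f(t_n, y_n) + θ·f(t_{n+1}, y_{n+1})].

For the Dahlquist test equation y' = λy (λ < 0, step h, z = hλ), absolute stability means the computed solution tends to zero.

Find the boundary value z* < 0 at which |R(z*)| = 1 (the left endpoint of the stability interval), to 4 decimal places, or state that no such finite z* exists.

On y'=λy, z=hλ:
  y_{n+1} = y_n + z·[5/6·y_n + 1/6·y_{n+1}] ⇒ (1 − 1/6z)y_{n+1} = (1 + 5/6z)y_n
  Hence R(z) = (1 + 5/6z)/(1 − 1/6z).

Boundary: |R(x)|=1, x<0.
x=-1.09: |R|=0.0776
R=−1: 1+5/6x = −1+1/6x ⇒ -2/3x=2 ⇒ x=2/(-2/3)=-3.0000
Confirm numerically:
  x=-2.974: |R|=0.98841 <1
  x=-2.841: |R|=0.92806 <1
  x=-1.576: |R|=0.24815 <1
  x=-1.205: |R|=0.00347 <1
  x=-3.442: |R|=1.18725 >1
  x=-3.421: |R|=1.17875 >1
  x=-3.165: |R|=1.07201 >1
Interval (-3.0000, 0).

z* = -3.0000.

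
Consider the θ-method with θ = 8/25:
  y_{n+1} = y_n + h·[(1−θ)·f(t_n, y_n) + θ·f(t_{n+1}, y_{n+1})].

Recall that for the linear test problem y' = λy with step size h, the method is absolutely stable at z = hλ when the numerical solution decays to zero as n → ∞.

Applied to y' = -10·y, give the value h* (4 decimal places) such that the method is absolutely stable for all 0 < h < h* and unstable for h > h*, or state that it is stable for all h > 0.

Test eqn y'=λy, z=hλ:
  y_{n+1} = y_n + z·[17/25·y_n + 8/25·y_{n+1}] ⇒ (1 − 8/25z)y_{n+1} = (1 + 17/25z)y_n
  ⇒ R(z) = (1 + 17/25z)/(1 − 8/25z).

Need |R(x)|<1, x<0.
x=-0.44: |R|=0.6143
R=−1: 1+17/25x = −1+8/25x ⇒ -9/25x=2 ⇒ x=2/(-9/25)=-5.5556
Confirm numerically:
  x=-5.081: |R|=0.93494 <1
  x=-3.554: |R|=0.66286 <1
  x=-3.122: |R|=0.56175 <1
  x=-3.105: |R|=0.55748 <1
  x=-5.660: |R|=1.01338 >1
  x=-5.606: |R|=1.00650 >1
So |R|<1 on (-5.5556, 0).

(-5.5556,0); λ=-10 ⇒ h* = (50/9)/10 = 0.5556.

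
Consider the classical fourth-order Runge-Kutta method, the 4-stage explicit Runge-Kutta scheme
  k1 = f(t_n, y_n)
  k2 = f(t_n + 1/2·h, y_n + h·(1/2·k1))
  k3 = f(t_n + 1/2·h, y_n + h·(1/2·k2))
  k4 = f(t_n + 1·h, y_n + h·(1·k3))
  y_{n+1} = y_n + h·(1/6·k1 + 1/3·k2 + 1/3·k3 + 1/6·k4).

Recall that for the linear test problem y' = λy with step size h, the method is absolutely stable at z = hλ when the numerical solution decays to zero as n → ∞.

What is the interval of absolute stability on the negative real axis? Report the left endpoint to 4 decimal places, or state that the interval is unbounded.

z∈(-2.7853,0).

On y'=λy, z=hλ:
  order 4, 4-stage ⇒ R(z)=1+z+z^2/2+z^3/6+z^4/24
  (e.g. R(-1.58)=0.27048, |R|=0.27048)

Solve |R(x)|<1 on ℝ⁻.
x=-1.58: |R|=0.2705
|R(-2.99)|=1.3551 |R(-2.94)|=1.2594 |R(-2.49)|=0.6387
Bisect:
  x_lo=-3.5046 |R|=2.7479  x_hi=-0.1398 |R|=0.8695
  mid=-1.82217 |R|=0.28897 →hi
  mid=-2.66336 |R|=0.83120 →hi
  mid=-3.08396 |R|=1.55193 →lo
  mid=-2.87366 |R|=1.14162 →lo
  mid=-2.76851 |R|=0.97499 →hi
  mid=-2.82109 |R|=1.05532 →lo
  mid=-2.79480 |R|=1.01443 →lo
  mid=-2.78166 |R|=0.99453 →hi
  ...
  [-2.78535,-2.78515] ⇒ x*=-2.7853
Stable set (-2.7853, 0).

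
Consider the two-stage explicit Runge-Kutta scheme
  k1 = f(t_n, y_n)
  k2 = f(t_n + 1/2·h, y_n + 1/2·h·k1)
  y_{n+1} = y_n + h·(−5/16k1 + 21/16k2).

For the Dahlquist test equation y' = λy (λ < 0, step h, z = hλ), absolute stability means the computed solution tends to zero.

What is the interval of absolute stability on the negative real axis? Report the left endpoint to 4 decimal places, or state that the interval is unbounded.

Test eqn y'=λy, z=hλ:
  k1=λy_n ⇒ h·k1=z·y_n;  k2=λ(1+1/2z)y_n ⇒ h·k2=z(1+1/2z)y_n
  y_{n+1}/y_n = 1 − 5/16z + 21/16z(1+1/2z) = 1 + z + 21/32z²
  so R(z) = 1 + z + 21/32z².

Boundary: |R(x)|=1, x<0.
x=-1.73: |R|=1.2341
R=1: x+21/32x²=0 ⇒ x=−32/21=-1.5238; min R=1−1/(4·21/32)=0.6190>−1
Confirm numerically:
  x=-1.217: |R|=0.75496 <1
  x=-1.158: |R|=0.72201 <1
  x=-1.155: |R|=0.72045 <1
  x=-2.067: |R|=1.73682 >1
  x=-1.979: |R|=1.59116 >1
Interval (-1.5238, 0).

(-1.5238, 0).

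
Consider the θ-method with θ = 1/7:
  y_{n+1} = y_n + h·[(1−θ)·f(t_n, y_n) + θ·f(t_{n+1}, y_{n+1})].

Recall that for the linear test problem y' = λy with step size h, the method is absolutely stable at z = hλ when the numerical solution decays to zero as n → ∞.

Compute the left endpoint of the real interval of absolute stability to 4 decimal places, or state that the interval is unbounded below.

left endpoint -2.8000.

With y'=λy (z=hλ):
  y_{n+1} = y_n + z·[6/7·y_n + 1/7·y_{n+1}] ⇒ (1 − 1/7z)y_{n+1} = (1 + 6/7z)y_n
  R(z) = (1 + 6/7z)/(1 − 1/7z).

Need |R(x)|<1, x<0.
x=-0.94: |R|=0.1713
R=−1: 1+6/7x = −1+1/7x ⇒ -5/7x=2 ⇒ x=2/(-5/7)=-2.8000
Confirm numerically:
  x=-2.504: |R|=0.84428 <1
  x=-2.031: |R|=0.57424 <1
  x=-1.950: |R|=0.52514 <1
  x=-1.625: |R|=0.31884 <1
  x=-3.181: |R|=1.18711 >1
  x=-3.086: |R|=1.14178 >1
  x=-3.038: |R|=1.11855 >1
So |R|<1 on (-2.8000, 0).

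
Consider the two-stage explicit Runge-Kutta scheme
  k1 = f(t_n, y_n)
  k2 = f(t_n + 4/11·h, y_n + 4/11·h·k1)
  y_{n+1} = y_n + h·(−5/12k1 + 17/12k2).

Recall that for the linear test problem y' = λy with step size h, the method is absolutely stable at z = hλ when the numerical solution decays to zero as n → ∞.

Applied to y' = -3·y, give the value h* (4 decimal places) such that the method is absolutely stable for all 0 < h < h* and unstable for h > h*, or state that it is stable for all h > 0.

With y'=λy (z=hλ):
  k1=λy_n ⇒ h·k1=z·y_n;  k2=λ(1+4/11z)y_n ⇒ h·k2=z(1+4/11z)y_n
  y_{n+1}/y_n = 1 − 5/12z + 17/12z(1+4/11z) = 1 + z + 17/33z²
  R(z) = 1 + z + 17/33z².

Solve |R(x)|<1 on ℝ⁻.
x=-0.78: |R|=0.5334
R=1: x+17/33x²=0 ⇒ x=−33/17=-1.9412; min R=1−1/(4·17/33)=0.5147>−1
Confirm numerically:
  x=-1.760: |R|=0.83573 <1
  x=-1.267: |R|=0.55997 <1
  x=-1.021: |R|=0.51602 <1
  x=-2.515: |R|=1.74345 >1
  x=-2.024: |R|=1.08636 >1
Stable set (-1.9412, 0).

(-1.9412,0); λ=-3 ⇒ h* = (33/17)/3 = 0.6471.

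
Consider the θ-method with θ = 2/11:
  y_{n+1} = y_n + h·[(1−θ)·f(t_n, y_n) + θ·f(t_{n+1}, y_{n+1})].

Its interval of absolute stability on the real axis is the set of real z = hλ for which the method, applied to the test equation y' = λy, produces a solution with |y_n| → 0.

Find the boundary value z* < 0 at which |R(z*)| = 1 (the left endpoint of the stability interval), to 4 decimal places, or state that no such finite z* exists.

With y'=λy (z=hλ):
  y_{n+1} = y_n + z·[9/11·y_n + 2/11·y_{n+1}] ⇒ (1 − 2/11z)y_{n+1} = (1 + 9/11z)y_n
  so R(z) = (1 + 9/11z)/(1 − 2/11z).

Solve |R(x)|<1 on ℝ⁻.
x=-1.79: |R|=0.3505
R=−1: 1+9/11x = −1+2/11x ⇒ -7/11x=2 ⇒ x=2/(-7/11)=-3.1429
Confirm numerically:
  x=-2.866: |R|=0.88417 <1
  x=-2.347: |R|=0.64502 <1
  x=-2.139: |R|=0.54006 <1
  x=-1.681: |R|=0.28749 <1
  x=-3.613: |R|=1.18057 >1
  x=-3.570: |R|=1.16483 >1
  x=-3.513: |R|=1.14374 >1
Stable set (-3.1429, 0).

z* = -3.1429.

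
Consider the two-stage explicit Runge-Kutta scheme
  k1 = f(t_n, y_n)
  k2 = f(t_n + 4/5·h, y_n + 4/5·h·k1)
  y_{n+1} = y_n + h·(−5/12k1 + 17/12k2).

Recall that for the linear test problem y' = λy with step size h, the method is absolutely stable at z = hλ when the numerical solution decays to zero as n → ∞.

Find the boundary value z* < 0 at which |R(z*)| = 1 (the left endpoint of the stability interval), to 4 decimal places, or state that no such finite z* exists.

On y'=λy, z=hλ:
  k1=λy_n ⇒ h·k1=z·y_n;  k2=λ(1+4/5z)y_n ⇒ h·k2=z(1+4/5z)y_n
  y_{n+1}/y_n = 1 − 5/12z + 17/12z(1+4/5z) = 1 + z + 17/15z²
  ⇒ R(z) = 1 + z + 17/15z².

Solve |R(x)|<1 on ℝ⁻.
x=-0.89: |R|=1.0077
R=1: x+17/15x²=0 ⇒ x=−15/17=-0.8824; min R=1−1/(4·17/15)=0.7794>−1
Confirm numerically:
  x=-0.670: |R|=0.83875 <1
  x=-0.650: |R|=0.82883 <1
  x=-0.531: |R|=0.78856 <1
  x=-1.388: |R|=1.79542 >1
  x=-1.085: |R|=1.24919 >1
So |R|<1 on (-0.8824, 0).

z* = -0.8824.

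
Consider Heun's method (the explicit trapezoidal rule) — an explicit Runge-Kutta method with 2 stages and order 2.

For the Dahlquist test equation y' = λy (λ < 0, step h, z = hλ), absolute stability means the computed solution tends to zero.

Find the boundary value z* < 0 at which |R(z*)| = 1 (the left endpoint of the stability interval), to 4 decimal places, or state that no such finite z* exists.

With y'=λy (z=hλ):
  order 2, 2-stage ⇒ R(z)=1+z+z^2/2
  (e.g. R(-0.76)=0.52880, |R|=0.52880)

Boundary: |R(x)|=1, x<0.
x=-0.76: |R|=0.5288
|R(-1.66)|=0.7178 |R(-0.7)|=0.5450 |R(-0.6)|=0.5800
Bisect:
  x_lo=-2.5830 |R|=1.7529  x_hi=-0.1310 |R|=0.8776
  mid=-1.35698 |R|=0.56372 →hi
  mid=-1.96998 |R|=0.97043 →hi
  mid=-2.27647 |R|=1.31469 →lo
  mid=-2.12322 |R|=1.13082 →lo
  mid=-2.04660 |R|=1.04769 →lo
  mid=-2.00829 |R|=1.00832 →lo
  mid=-1.98913 |R|=0.98919 →hi
  mid=-1.99871 |R|=0.99871 →hi
  ...
  [-2.00006,-1.99991] ⇒ x*=-2.0000
Interval (-2.0000, 0).

z* = -2.0000.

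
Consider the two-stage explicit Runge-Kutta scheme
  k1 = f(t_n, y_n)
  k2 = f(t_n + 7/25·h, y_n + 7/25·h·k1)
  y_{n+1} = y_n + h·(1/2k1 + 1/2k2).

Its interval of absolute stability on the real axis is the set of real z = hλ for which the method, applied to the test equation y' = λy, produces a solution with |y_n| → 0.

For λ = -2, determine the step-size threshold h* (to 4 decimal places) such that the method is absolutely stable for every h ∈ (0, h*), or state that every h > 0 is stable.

(-7.1429,0); λ=-2 ⇒ h* = (50/7)/2 = 3.5714.

Set f=λy, z=hλ:
  k1=λy_n ⇒ h·k1=z·y_n;  k2=λ(1+7/25z)y_n ⇒ h·k2=z(1+7/25z)y_n
  y_{n+1}/y_n = 1 + 1/2z + 1/2z(1+7/25z) = 1 + z + 7/50z²
  Hence R(z) = 1 + z + 7/50z².

Boundary: |R(x)|=1, x<0.
x=-1.36: |R|=0.1011
R=1: x+7/50x²=0 ⇒ x=−50/7=-7.1429; min R=1−1/(4·7/50)=-0.7857>−1
Confirm numerically:
  x=-6.653: |R|=0.54374 <1
  x=-6.117: |R|=0.12148 <1
  x=-5.368: |R|=0.33384 <1
  x=-7.373: |R|=1.23756 >1
  x=-7.267: |R|=1.12630 >1
Stable set (-7.1429, 0).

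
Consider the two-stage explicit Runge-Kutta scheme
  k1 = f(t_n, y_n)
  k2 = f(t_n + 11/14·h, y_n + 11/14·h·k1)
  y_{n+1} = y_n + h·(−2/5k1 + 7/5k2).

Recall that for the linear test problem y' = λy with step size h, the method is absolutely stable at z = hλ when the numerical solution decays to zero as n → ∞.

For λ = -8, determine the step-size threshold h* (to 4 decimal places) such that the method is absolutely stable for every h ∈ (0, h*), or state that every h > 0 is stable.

With y'=λy (z=hλ):
  k1=λy_n ⇒ h·k1=z·y_n;  k2=λ(1+11/14z)y_n ⇒ h·k2=z(1+11/14z)y_n
  y_{n+1}/y_n = 1 − 2/5z + 7/5z(1+11/14z) = 1 + z + 11/10z²
  Hence R(z) = 1 + z + 11/10z².

Solve |R(x)|<1 on ℝ⁻.
x=-0.61: |R|=0.7993
R=1: x+11/10x²=0 ⇒ x=−10/11=-0.9091; min R=1−1/(4·11/10)=0.7727>−1
Confirm numerically:
  x=-0.810: |R|=0.91171 <1
  x=-0.497: |R|=0.77471 <1
  x=-0.428: |R|=0.77350 <1
  x=-0.405: |R|=0.77543 <1
  x=-1.348: |R|=1.65081 >1
  x=-1.275: |R|=1.51319 >1
  x=-1.110: |R|=1.24531 >1
Stable set (-0.9091, 0).

(-0.9091,0); λ=-8 ⇒ h* = (10/11)/8 = 0.1136.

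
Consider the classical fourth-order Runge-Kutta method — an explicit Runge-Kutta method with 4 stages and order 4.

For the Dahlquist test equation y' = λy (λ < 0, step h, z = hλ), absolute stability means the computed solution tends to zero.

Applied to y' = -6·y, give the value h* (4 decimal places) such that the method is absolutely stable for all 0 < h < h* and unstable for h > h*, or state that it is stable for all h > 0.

(-2.7853,0); λ=-6 ⇒ h* = 0.4642.

Test eqn y'=λy, z=hλ:
  order 4, 4-stage ⇒ R(z)=1+z+z^2/2+z^3/6+z^4/24
  (e.g. R(-0.74)=0.47876, |R|=0.47876)

Boundary: |R(x)|=1, x<0.
x=-0.74: |R|=0.4788
|R(-2.52)|=0.6683 |R(-0.86)|=0.4266 |R(-0.66)|=0.5178
Bisect:
  x_lo=-3.1245 |R|=1.6441  x_hi=-0.1921 |R|=0.8252
  mid=-1.65832 |R|=0.27173 →hi
  mid=-2.39143 |R|=0.55140 →hi
  mid=-2.75799 |R|=0.95961 →hi
  mid=-2.94127 |R|=1.26178 →lo
  mid=-2.84963 |R|=1.10141 →lo
  mid=-2.80381 |R|=1.02828 →lo
  mid=-2.78090 |R|=0.99340 →hi
  ...
  [-2.78538,-2.78520] ⇒ x*=-2.7853
So |R|<1 on (-2.7853, 0).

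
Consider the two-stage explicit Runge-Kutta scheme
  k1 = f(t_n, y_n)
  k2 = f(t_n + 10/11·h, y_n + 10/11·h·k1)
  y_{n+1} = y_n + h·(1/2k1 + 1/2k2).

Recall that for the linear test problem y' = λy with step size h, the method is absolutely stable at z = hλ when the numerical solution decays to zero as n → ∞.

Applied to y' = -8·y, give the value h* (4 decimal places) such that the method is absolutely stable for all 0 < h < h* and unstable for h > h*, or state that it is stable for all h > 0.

(-2.2000,0); λ=-8 ⇒ h* = (11/5)/8 = 0.2750.

On y'=λy, z=hλ:
  k1=λy_n ⇒ h·k1=z·y_n;  k2=λ(1+10/11z)y_n ⇒ h·k2=z(1+10/11z)y_n
  y_{n+1}/y_n = 1 + 1/2z + 1/2z(1+10/11z) = 1 + z + 5/11z²
  ⇒ R(z) = 1 + z + 5/11z².

Solve |R(x)|<1 on ℝ⁻.
x=-0.38: |R|=0.6856
R=1: x+5/11x²=0 ⇒ x=−11/5=-2.2000; min R=1−1/(4·5/11)=0.4500>−1
Confirm numerically:
  x=-2.047: |R|=0.85764 <1
  x=-1.769: |R|=0.65344 <1
  x=-1.623: |R|=0.57433 <1
  x=-2.756: |R|=1.69652 >1
  x=-2.601: |R|=1.47409 >1
  x=-2.389: |R|=1.20524 >1
So |R|<1 on (-2.2000, 0).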